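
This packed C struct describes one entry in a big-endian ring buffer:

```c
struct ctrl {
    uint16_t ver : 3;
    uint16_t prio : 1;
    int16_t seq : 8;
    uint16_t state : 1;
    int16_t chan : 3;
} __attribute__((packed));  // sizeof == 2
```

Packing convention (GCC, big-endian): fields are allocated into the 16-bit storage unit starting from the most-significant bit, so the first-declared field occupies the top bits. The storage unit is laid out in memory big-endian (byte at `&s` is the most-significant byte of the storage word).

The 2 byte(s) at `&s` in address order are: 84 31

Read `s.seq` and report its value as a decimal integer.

67

[0]=0x84 [1]=0x31 (big-endian) → word 0x8431
ver [13+:3] = (word>>13) & 0x7 = 4
prio [12+:1] = (word>>12) & 0x1 = 0
seq [4+:8] = (word>>4) & 0xff = 67  ←
state [3+:1] = (word>>3) & 0x1 = 0
chan [0+:3] = (word>>0) & 0x7 = 1
seq signed 8b, MSB=0: value = 67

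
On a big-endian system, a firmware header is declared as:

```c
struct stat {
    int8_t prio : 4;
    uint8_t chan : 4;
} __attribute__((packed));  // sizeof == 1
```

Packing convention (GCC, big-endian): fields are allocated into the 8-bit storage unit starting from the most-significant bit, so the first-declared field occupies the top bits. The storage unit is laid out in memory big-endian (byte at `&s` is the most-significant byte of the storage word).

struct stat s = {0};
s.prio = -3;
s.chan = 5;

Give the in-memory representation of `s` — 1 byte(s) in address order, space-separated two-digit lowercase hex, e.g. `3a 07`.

prio:4 = -3 → 0xd << 4 → word 0xd0
chan:4 = 5 → 0x5 << 0 → word 0xd5
word = 0xd5 → big-endian bytes:
  [0]=0xd5

d5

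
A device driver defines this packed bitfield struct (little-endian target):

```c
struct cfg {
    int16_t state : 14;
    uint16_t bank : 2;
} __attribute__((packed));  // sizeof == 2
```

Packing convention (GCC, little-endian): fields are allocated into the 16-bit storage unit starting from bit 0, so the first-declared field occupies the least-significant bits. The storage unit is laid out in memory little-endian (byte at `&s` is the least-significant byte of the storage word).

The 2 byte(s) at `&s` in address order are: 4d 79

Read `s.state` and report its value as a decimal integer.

[0]=0x4d [1]=0x79 (little-endian) → word 0x794d
state [0+:14] = (word>>0) & 0x3fff = 14669  ←
bank [14+:2] = (word>>14) & 0x3 = 1
state signed 14b, MSB=1: 14669 - 16384 = -1715

-1715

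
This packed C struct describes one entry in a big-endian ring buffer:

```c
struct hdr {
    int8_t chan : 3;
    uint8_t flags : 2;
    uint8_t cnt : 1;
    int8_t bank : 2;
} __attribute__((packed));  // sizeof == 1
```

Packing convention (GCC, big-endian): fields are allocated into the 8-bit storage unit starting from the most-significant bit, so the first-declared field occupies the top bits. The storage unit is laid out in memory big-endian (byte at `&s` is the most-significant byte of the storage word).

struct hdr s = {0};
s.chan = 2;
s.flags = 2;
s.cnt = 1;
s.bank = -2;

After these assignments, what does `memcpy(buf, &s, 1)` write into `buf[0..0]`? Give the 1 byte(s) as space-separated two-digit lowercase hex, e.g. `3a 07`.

56

[5+:3] chan=2 & 0x7 = 0x2; word=0x40
[3+:2] flags=2 & 0x3 = 0x2; word=0x50
[2+:1] cnt=1 & 0x1 = 0x1; word=0x54
[0+:2] bank=-2 & 0x3 = 0x2; word=0x56
word = 0x56 → big-endian bytes:
  [0]=0x56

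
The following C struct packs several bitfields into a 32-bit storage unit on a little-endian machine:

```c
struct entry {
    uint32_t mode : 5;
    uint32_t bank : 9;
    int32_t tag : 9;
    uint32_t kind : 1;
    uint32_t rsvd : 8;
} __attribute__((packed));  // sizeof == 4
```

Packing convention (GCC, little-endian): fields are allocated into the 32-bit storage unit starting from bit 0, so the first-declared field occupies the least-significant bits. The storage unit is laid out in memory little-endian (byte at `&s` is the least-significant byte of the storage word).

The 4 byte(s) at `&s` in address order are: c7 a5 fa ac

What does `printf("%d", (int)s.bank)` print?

[0]=0xc7 [1]=0xa5 [2]=0xfa [3]=0xac (little-endian) → word 0xacfaa5c7
mode:5 @ bit 0 → (0xacfaa5c7>>0)&0x1f = 0x7
bank:9 @ bit 5 → (0xacfaa5c7>>5)&0x1ff = 0x12e  ←
tag:9 @ bit 14 → (0xacfaa5c7>>14)&0x1ff = 0x1ea
kind:1 @ bit 23 → (0xacfaa5c7>>23)&0x1 = 0x1
rsvd:8 @ bit 24 → (0xacfaa5c7>>24)&0xff = 0xac

302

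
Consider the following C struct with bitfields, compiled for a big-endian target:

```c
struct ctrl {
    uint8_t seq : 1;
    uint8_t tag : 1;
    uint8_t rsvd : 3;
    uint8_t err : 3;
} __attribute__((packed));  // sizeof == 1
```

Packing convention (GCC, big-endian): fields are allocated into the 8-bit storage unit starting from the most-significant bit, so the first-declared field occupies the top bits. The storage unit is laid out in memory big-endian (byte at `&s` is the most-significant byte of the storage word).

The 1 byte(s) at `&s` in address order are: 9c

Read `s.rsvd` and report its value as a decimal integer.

[0]=0x9c (big-endian) → word 0x9c
seq:1 @ bit 7 → (0x9c>>7)&0x1 = 0x1
tag:1 @ bit 6 → (0x9c>>6)&0x1 = 0x0
rsvd:3 @ bit 3 → (0x9c>>3)&0x7 = 0x3  ←
err:3 @ bit 0 → (0x9c>>0)&0x7 = 0x4

3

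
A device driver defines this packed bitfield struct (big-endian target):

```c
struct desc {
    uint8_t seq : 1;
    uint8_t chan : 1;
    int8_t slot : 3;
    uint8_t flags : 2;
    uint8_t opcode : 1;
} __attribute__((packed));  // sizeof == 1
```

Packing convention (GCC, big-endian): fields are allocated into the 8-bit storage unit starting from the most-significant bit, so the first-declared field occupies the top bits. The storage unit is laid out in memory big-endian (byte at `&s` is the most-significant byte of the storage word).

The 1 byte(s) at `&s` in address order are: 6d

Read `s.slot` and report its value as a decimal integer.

[0]=0x6d (big-endian) → word 0x6d
seq [7+:1] = (word>>7) & 0x1 = 0
chan [6+:1] = (word>>6) & 0x1 = 1
slot [3+:3] = (word>>3) & 0x7 = 5  ←
flags [1+:2] = (word>>1) & 0x3 = 2
opcode [0+:1] = (word>>0) & 0x1 = 1
slot signed 3b, MSB=1: 5 - 8 = -3

-3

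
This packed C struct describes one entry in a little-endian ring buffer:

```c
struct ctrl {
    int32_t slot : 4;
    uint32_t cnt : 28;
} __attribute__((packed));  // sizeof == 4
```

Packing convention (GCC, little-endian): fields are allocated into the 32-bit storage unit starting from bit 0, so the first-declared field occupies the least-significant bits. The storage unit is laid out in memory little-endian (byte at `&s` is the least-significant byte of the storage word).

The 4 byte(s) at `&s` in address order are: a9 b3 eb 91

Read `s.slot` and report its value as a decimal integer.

[0]=0xa9 [1]=0xb3 [2]=0xeb [3]=0x91 (little-endian) → word 0x91ebb3a9
slot [0+:4] = (word>>0) & 0xf = 9  ←
cnt [4+:28] = (word>>4) & 0xfffffff = 153008954
slot signed 4b, MSB=1: 9 - 16 = -7

-7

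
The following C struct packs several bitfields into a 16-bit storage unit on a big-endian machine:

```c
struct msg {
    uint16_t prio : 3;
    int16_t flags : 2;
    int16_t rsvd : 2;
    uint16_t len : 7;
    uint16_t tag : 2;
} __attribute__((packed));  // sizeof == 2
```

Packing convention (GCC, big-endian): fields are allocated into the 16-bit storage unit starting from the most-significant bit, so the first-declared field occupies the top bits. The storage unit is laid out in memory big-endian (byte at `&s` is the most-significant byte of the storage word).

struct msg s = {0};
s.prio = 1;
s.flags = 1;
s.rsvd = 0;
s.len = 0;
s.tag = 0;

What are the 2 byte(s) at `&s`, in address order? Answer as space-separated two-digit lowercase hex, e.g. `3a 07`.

28 00

prio (3b) val=1 bits=0x1 at bit 13: 0x2000
flags (2b) val=1 bits=0x1 at bit 11: 0x2800
rsvd (2b) val=0 bits=0x0 at bit 9: 0x2800
len (7b) val=0 bits=0x0 at bit 2: 0x2800
tag (2b) val=0 bits=0x0 at bit 0: 0x2800
word = 0x2800 → big-endian bytes:
  [0]=0x28  [1]=0x00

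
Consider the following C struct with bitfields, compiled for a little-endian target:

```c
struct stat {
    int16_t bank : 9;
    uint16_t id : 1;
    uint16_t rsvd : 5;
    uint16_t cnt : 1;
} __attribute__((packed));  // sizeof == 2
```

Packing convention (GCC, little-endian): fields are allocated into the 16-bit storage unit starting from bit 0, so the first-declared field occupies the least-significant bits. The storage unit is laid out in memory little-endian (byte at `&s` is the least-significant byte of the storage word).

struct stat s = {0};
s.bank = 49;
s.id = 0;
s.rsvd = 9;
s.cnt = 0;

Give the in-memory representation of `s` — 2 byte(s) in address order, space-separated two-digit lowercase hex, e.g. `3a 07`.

[0+:9] bank=49 & 0x1ff = 0x31; word=0x0031
[9+:1] id=0 & 0x1 = 0x0; word=0x0031
[10+:5] rsvd=9 & 0x1f = 0x9; word=0x2431
[15+:1] cnt=0 & 0x1 = 0x0; word=0x2431
word = 0x2431 → little-endian bytes:
  [0]=0x31  [1]=0x24

31 24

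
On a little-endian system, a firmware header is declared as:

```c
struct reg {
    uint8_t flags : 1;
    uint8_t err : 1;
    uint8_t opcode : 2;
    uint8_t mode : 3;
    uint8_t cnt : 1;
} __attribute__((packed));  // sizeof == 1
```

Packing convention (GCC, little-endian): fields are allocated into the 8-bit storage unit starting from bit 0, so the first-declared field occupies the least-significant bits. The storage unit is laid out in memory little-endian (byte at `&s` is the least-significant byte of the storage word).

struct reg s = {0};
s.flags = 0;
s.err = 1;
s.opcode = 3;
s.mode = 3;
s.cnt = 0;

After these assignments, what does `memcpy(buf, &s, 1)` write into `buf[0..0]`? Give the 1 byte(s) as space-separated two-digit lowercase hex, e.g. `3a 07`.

flags:1 = 0 → 0x0 << 0 → word 0x00
err:1 = 1 → 0x1 << 1 → word 0x02
opcode:2 = 3 → 0x3 << 2 → word 0x0e
mode:3 = 3 → 0x3 << 4 → word 0x3e
cnt:1 = 0 → 0x0 << 7 → word 0x3e
word = 0x3e → little-endian bytes:
  [0]=0x3e

3e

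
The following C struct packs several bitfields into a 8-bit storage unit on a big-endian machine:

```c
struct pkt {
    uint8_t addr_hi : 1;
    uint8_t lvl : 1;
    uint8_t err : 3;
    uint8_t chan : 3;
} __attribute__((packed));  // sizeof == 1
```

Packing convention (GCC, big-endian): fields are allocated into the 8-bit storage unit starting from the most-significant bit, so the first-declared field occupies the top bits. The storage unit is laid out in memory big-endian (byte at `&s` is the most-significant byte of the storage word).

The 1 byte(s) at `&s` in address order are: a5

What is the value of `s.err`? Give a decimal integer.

4

[0]=0xa5 (big-endian) → word 0xa5
addr_hi [7+:1] = (word>>7) & 0x1 = 1
lvl [6+:1] = (word>>6) & 0x1 = 0
err [3+:3] = (word>>3) & 0x7 = 4  ←
chan [0+:3] = (word>>0) & 0x7 = 5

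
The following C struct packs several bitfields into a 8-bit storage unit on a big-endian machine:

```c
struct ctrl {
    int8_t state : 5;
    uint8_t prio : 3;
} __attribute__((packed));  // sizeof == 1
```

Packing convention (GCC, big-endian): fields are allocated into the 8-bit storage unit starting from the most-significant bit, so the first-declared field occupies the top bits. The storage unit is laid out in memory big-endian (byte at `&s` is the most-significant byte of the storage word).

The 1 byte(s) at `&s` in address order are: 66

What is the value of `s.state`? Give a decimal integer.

12

[0]=0x66 (big-endian) → word 0x66
state [3+:5] = (word>>3) & 0x1f = 12  ←
prio [0+:3] = (word>>0) & 0x7 = 6
state signed 5b, MSB=0: value = 12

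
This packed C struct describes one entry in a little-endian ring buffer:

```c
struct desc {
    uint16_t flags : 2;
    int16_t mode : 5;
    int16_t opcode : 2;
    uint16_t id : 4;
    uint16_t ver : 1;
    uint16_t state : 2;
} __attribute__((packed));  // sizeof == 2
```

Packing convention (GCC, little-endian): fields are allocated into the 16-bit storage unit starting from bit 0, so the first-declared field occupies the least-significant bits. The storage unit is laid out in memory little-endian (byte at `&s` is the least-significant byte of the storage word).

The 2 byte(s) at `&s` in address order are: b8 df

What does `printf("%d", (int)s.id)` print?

[0]=0xb8 [1]=0xdf (little-endian) → word 0xdfb8
flags:2 @ bit 0 → (0xdfb8>>0)&0x3 = 0x0
mode:5 @ bit 2 → (0xdfb8>>2)&0x1f = 0xe
opcode:2 @ bit 7 → (0xdfb8>>7)&0x3 = 0x3
id:4 @ bit 9 → (0xdfb8>>9)&0xf = 0xf  ←
ver:1 @ bit 13 → (0xdfb8>>13)&0x1 = 0x0
state:2 @ bit 14 → (0xdfb8>>14)&0x3 = 0x3

15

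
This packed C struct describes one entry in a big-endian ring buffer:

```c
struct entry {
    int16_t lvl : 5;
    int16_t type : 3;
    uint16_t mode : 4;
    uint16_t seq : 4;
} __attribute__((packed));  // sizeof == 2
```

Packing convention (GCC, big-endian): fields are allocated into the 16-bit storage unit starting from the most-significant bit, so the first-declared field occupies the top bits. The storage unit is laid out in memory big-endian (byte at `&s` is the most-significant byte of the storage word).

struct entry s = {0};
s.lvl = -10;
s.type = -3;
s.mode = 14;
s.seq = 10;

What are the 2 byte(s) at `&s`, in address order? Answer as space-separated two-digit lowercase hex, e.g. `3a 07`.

lvl:5 = -10 → 0x16 << 11 → word 0xb000
type:3 = -3 → 0x5 << 8 → word 0xb500
mode:4 = 14 → 0xe << 4 → word 0xb5e0
seq:4 = 10 → 0xa << 0 → word 0xb5ea
word = 0xb5ea → big-endian bytes:
  [0]=0xb5  [1]=0xea

b5 ea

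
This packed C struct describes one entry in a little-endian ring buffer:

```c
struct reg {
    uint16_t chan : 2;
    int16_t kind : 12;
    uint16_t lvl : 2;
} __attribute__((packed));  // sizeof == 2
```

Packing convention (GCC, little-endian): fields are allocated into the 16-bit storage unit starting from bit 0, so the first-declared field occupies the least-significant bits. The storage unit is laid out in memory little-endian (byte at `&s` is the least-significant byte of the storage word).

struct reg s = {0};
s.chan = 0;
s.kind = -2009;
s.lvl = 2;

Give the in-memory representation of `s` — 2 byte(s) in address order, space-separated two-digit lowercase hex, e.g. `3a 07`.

9c a0

chan (2b) val=0 bits=0x0 at bit 0: 0x0000
kind (12b) val=-2009 bits=0x827 at bit 2: 0x209c
lvl (2b) val=2 bits=0x2 at bit 14: 0xa09c
word = 0xa09c → little-endian bytes:
  [0]=0x9c  [1]=0xa0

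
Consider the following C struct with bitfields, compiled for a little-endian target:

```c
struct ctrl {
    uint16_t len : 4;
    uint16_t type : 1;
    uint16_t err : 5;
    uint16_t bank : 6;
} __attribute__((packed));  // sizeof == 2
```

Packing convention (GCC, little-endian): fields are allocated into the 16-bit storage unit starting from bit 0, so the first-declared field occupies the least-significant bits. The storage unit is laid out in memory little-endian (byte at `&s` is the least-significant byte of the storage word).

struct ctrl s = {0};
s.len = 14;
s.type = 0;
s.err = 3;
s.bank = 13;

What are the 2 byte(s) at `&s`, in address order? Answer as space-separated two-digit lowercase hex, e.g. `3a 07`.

6e 34

len:4 = 14 → 0xe << 0 → word 0x000e
type:1 = 0 → 0x0 << 4 → word 0x000e
err:5 = 3 → 0x3 << 5 → word 0x006e
bank:6 = 13 → 0xd << 10 → word 0x346e
word = 0x346e → little-endian bytes:
  [0]=0x6e  [1]=0x34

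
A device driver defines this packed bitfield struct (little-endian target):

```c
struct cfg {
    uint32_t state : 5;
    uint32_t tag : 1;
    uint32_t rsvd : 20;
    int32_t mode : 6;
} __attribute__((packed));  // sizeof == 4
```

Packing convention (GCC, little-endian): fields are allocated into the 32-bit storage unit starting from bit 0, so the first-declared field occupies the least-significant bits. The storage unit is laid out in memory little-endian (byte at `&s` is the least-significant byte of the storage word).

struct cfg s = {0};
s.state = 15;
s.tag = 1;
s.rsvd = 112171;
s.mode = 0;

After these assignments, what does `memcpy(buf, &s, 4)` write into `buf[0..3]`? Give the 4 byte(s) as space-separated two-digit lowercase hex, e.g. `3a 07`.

[0+:5] state=15 & 0x1f = 0xf; word=0x0000000f
[5+:1] tag=1 & 0x1 = 0x1; word=0x0000002f
[6+:20] rsvd=112171 & 0xfffff = 0x1b62b; word=0x006d8aef
[26+:6] mode=0 & 0x3f = 0x0; word=0x006d8aef
word = 0x006d8aef → little-endian bytes:
  [0]=0xef  [1]=0x8a  [2]=0x6d  [3]=0x00

ef 8a 6d 00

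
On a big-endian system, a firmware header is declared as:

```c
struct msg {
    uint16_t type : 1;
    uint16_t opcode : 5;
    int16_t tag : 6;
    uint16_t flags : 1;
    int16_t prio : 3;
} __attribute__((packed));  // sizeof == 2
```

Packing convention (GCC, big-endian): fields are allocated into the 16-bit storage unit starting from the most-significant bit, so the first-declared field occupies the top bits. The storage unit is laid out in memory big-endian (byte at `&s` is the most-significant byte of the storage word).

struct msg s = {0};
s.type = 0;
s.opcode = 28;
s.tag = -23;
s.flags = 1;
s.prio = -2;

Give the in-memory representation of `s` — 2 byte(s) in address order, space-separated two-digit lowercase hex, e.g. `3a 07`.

type:1 = 0 → 0x0 << 15 → word 0x0000
opcode:5 = 28 → 0x1c << 10 → word 0x7000
tag:6 = -23 → 0x29 << 4 → word 0x7290
flags:1 = 1 → 0x1 << 3 → word 0x7298
prio:3 = -2 → 0x6 << 0 → word 0x729e
word = 0x729e → big-endian bytes:
  [0]=0x72  [1]=0x9e

72 9e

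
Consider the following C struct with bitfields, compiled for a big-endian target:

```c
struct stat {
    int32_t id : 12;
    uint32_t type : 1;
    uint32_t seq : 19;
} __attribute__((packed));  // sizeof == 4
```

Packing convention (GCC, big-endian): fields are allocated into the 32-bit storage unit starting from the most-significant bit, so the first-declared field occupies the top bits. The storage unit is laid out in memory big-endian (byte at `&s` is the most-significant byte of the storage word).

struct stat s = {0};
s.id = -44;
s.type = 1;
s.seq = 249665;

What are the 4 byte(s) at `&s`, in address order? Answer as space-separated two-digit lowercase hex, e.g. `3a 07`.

id:12 = -44 → 0xfd4 << 20 → word 0xfd400000
type:1 = 1 → 0x1 << 19 → word 0xfd480000
seq:19 = 249665 → 0x3cf41 << 0 → word 0xfd4bcf41
word = 0xfd4bcf41 → big-endian bytes:
  [0]=0xfd  [1]=0x4b  [2]=0xcf  [3]=0x41

fd 4b cf 41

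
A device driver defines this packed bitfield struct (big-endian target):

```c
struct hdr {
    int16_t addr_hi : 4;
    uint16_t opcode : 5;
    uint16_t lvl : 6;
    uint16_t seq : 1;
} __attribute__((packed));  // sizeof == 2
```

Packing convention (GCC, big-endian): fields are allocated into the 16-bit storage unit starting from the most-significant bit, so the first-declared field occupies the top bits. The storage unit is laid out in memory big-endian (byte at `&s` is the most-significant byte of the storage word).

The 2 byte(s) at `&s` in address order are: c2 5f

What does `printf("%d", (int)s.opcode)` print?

4

[0]=0xc2 [1]=0x5f (big-endian) → word 0xc25f
addr_hi:4 @ bit 12 → (0xc25f>>12)&0xf = 0xc
opcode:5 @ bit 7 → (0xc25f>>7)&0x1f = 0x4  ←
lvl:6 @ bit 1 → (0xc25f>>1)&0x3f = 0x2f
seq:1 @ bit 0 → (0xc25f>>0)&0x1 = 0x1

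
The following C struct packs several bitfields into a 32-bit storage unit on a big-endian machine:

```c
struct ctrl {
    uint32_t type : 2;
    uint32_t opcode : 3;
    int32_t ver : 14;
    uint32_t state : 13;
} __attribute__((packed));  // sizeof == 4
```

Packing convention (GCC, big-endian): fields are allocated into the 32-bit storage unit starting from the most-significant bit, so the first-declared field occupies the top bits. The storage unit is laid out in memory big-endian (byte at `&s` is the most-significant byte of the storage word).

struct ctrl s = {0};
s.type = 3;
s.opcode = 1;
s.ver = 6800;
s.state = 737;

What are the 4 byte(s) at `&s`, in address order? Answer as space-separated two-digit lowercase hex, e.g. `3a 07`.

type:2 = 3 → 0x3 << 30 → word 0xc0000000
opcode:3 = 1 → 0x1 << 27 → word 0xc8000000
ver:14 = 6800 → 0x1a90 << 13 → word 0xcb520000
state:13 = 737 → 0x2e1 << 0 → word 0xcb5202e1
word = 0xcb5202e1 → big-endian bytes:
  [0]=0xcb  [1]=0x52  [2]=0x02  [3]=0xe1

cb 52 02 e1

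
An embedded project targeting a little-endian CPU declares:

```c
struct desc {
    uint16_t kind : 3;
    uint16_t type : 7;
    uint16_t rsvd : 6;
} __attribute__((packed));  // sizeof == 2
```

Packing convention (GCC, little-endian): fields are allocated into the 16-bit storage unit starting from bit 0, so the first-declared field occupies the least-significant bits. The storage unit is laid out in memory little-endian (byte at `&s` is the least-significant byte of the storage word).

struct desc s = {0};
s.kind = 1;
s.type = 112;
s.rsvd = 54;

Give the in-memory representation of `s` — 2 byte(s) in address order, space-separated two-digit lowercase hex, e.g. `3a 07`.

[0+:3] kind=1 & 0x7 = 0x1; word=0x0001
[3+:7] type=112 & 0x7f = 0x70; word=0x0381
[10+:6] rsvd=54 & 0x3f = 0x36; word=0xdb81
word = 0xdb81 → little-endian bytes:
  [0]=0x81  [1]=0xdb

81 db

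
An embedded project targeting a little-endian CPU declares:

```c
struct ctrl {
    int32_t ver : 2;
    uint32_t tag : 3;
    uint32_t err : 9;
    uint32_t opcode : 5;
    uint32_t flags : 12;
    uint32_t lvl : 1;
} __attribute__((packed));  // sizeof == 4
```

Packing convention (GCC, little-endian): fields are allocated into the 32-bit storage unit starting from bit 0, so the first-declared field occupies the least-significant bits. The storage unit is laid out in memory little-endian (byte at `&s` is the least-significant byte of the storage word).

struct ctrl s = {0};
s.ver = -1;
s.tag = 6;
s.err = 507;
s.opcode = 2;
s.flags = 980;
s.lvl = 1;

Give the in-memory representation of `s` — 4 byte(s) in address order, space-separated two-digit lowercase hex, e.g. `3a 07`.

[0+:2] ver=-1 & 0x3 = 0x3; word=0x00000003
[2+:3] tag=6 & 0x7 = 0x6; word=0x0000001b
[5+:9] err=507 & 0x1ff = 0x1fb; word=0x00003f7b
[14+:5] opcode=2 & 0x1f = 0x2; word=0x0000bf7b
[19+:12] flags=980 & 0xfff = 0x3d4; word=0x1ea0bf7b
[31+:1] lvl=1 & 0x1 = 0x1; word=0x9ea0bf7b
word = 0x9ea0bf7b → little-endian bytes:
  [0]=0x7b  [1]=0xbf  [2]=0xa0  [3]=0x9e

7b bf a0 9e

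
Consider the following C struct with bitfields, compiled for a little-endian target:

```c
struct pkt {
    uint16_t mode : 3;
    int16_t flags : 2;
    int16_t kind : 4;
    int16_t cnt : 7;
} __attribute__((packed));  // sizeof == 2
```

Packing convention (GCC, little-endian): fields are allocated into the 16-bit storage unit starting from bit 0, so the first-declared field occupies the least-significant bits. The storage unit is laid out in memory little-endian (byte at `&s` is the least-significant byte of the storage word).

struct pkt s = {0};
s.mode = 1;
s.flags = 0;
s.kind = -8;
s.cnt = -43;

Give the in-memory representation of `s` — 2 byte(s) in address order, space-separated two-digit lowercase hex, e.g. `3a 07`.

mode (3b) val=1 bits=0x1 at bit 0: 0x0001
flags (2b) val=0 bits=0x0 at bit 3: 0x0001
kind (4b) val=-8 bits=0x8 at bit 5: 0x0101
cnt (7b) val=-43 bits=0x55 at bit 9: 0xab01
word = 0xab01 → little-endian bytes:
  [0]=0x01  [1]=0xab

01 ab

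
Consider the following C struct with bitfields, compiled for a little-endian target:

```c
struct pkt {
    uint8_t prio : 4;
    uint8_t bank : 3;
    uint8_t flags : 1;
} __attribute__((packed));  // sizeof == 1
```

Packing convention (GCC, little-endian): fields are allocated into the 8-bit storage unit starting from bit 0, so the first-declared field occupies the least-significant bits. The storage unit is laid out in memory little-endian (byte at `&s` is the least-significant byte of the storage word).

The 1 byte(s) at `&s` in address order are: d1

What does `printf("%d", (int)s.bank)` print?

[0]=0xd1 (little-endian) → word 0xd1
prio:4 @ bit 0 → (0xd1>>0)&0xf = 0x1
bank:3 @ bit 4 → (0xd1>>4)&0x7 = 0x5  ←
flags:1 @ bit 7 → (0xd1>>7)&0x1 = 0x1

5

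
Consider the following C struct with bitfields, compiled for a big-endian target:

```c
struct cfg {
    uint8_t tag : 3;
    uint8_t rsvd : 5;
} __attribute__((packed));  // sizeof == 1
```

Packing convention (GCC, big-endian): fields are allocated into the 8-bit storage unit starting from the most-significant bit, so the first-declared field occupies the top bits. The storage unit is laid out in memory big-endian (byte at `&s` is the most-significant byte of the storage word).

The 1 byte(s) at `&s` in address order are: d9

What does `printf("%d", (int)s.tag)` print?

6

[0]=0xd9 (big-endian) → word 0xd9
tag [5+:3] = (word>>5) & 0x7 = 6  ←
rsvd [0+:5] = (word>>0) & 0x1f = 25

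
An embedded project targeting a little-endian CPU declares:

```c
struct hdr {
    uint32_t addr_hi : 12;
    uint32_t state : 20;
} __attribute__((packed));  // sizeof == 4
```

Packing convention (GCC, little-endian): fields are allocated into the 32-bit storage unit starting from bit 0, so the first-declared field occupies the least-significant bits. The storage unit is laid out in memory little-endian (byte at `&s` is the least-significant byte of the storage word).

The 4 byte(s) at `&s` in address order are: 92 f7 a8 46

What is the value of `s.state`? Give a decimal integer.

[0]=0x92 [1]=0xf7 [2]=0xa8 [3]=0x46 (little-endian) → word 0x46a8f792
addr_hi [0+:12] = (word>>0) & 0xfff = 1938
state [12+:20] = (word>>12) & 0xfffff = 289423  ←

289423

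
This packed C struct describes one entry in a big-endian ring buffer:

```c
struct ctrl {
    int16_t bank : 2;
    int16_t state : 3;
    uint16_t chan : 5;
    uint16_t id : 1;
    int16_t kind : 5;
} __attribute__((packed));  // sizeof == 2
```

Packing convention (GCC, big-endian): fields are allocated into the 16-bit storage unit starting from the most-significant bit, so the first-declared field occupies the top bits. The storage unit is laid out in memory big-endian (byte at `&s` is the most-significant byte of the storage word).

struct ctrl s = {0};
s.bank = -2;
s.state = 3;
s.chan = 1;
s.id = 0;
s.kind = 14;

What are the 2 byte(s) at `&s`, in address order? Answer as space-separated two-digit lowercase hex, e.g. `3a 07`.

98 4e

[14+:2] bank=-2 & 0x3 = 0x2; word=0x8000
[11+:3] state=3 & 0x7 = 0x3; word=0x9800
[6+:5] chan=1 & 0x1f = 0x1; word=0x9840
[5+:1] id=0 & 0x1 = 0x0; word=0x9840
[0+:5] kind=14 & 0x1f = 0xe; word=0x984e
word = 0x984e → big-endian bytes:
  [0]=0x98  [1]=0x4e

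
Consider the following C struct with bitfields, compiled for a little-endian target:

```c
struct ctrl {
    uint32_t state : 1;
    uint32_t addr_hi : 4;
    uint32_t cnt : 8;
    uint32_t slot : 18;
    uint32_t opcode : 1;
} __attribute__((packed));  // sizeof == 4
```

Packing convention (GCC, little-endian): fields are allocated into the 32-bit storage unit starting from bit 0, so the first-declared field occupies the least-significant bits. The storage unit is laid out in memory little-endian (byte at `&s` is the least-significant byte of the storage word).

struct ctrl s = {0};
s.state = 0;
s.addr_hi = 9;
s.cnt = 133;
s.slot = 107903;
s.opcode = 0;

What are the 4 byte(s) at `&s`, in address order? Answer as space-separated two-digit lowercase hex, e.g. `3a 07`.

state (1b) val=0 bits=0x0 at bit 0: 0x00000000
addr_hi (4b) val=9 bits=0x9 at bit 1: 0x00000012
cnt (8b) val=133 bits=0x85 at bit 5: 0x000010b2
slot (18b) val=107903 bits=0x1a57f at bit 13: 0x34aff0b2
opcode (1b) val=0 bits=0x0 at bit 31: 0x34aff0b2
word = 0x34aff0b2 → little-endian bytes:
  [0]=0xb2  [1]=0xf0  [2]=0xaf  [3]=0x34

b2 f0 af 34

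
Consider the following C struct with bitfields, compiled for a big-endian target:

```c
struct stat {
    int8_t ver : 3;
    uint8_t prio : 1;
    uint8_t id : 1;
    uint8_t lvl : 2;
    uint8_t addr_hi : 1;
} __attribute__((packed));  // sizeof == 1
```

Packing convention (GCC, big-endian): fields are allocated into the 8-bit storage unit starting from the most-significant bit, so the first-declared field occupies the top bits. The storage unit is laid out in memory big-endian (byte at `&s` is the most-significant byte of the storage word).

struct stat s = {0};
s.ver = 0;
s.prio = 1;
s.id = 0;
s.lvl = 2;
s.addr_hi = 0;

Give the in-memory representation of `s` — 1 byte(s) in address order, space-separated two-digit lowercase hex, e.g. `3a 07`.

14

ver:3 = 0 → 0x0 << 5 → word 0x00
prio:1 = 1 → 0x1 << 4 → word 0x10
id:1 = 0 → 0x0 << 3 → word 0x10
lvl:2 = 2 → 0x2 << 1 → word 0x14
addr_hi:1 = 0 → 0x0 << 0 → word 0x14
word = 0x14 → big-endian bytes:
  [0]=0x14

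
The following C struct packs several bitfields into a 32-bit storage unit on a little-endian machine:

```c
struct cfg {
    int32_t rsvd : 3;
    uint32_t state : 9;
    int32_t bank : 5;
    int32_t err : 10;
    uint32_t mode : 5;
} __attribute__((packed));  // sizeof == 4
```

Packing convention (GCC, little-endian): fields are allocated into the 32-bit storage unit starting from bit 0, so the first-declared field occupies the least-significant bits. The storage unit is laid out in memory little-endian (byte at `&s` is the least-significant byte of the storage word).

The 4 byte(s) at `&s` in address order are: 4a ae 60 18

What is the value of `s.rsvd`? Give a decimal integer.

[0]=0x4a [1]=0xae [2]=0x60 [3]=0x18 (little-endian) → word 0x1860ae4a
rsvd:3 @ bit 0 → (0x1860ae4a>>0)&0x7 = 0x2  ←
state:9 @ bit 3 → (0x1860ae4a>>3)&0x1ff = 0x1c9
bank:5 @ bit 12 → (0x1860ae4a>>12)&0x1f = 0xa
err:10 @ bit 17 → (0x1860ae4a>>17)&0x3ff = 0x30
mode:5 @ bit 27 → (0x1860ae4a>>27)&0x1f = 0x3
rsvd signed 3b, MSB=0: value = 2

2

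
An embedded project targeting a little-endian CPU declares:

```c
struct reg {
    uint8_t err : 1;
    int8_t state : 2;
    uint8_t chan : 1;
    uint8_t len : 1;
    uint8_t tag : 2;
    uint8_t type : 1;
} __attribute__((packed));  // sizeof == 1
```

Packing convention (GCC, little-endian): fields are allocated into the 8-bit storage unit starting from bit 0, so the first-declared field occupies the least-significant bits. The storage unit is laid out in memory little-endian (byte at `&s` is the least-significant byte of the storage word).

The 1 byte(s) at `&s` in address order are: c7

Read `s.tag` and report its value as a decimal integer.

[0]=0xc7 (little-endian) → word 0xc7
err:1 @ bit 0 → (0xc7>>0)&0x1 = 0x1
state:2 @ bit 1 → (0xc7>>1)&0x3 = 0x3
chan:1 @ bit 3 → (0xc7>>3)&0x1 = 0x0
len:1 @ bit 4 → (0xc7>>4)&0x1 = 0x0
tag:2 @ bit 5 → (0xc7>>5)&0x3 = 0x2  ←
type:1 @ bit 7 → (0xc7>>7)&0x1 = 0x1

2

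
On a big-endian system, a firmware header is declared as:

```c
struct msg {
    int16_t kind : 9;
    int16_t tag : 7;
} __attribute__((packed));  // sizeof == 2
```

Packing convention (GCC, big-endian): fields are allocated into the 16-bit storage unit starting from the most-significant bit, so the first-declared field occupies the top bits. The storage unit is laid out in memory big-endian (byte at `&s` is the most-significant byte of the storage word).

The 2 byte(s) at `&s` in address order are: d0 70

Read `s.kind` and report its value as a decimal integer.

-96

[0]=0xd0 [1]=0x70 (big-endian) → word 0xd070
kind [7+:9] = (word>>7) & 0x1ff = 416  ←
tag [0+:7] = (word>>0) & 0x7f = 112
kind signed 9b, MSB=1: 416 - 512 = -96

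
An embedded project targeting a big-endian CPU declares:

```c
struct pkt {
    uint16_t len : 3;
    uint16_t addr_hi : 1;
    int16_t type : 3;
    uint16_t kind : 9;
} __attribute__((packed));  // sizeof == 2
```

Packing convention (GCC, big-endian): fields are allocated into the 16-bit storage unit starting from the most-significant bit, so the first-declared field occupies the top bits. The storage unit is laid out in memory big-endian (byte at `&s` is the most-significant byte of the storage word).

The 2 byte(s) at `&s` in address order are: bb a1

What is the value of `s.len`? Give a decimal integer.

[0]=0xbb [1]=0xa1 (big-endian) → word 0xbba1
len:3 @ bit 13 → (0xbba1>>13)&0x7 = 0x5  ←
addr_hi:1 @ bit 12 → (0xbba1>>12)&0x1 = 0x1
type:3 @ bit 9 → (0xbba1>>9)&0x7 = 0x5
kind:9 @ bit 0 → (0xbba1>>0)&0x1ff = 0x1a1

5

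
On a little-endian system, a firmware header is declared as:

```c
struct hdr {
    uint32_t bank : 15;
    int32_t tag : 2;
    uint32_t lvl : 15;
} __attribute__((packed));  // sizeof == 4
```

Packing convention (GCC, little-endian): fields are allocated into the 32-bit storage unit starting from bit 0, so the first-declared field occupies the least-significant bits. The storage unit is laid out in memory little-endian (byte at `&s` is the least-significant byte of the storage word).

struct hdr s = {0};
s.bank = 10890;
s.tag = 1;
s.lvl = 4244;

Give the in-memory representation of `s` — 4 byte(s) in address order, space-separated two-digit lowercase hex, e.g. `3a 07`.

bank:15 = 10890 → 0x2a8a << 0 → word 0x00002a8a
tag:2 = 1 → 0x1 << 15 → word 0x0000aa8a
lvl:15 = 4244 → 0x1094 << 17 → word 0x2128aa8a
word = 0x2128aa8a → little-endian bytes:
  [0]=0x8a  [1]=0xaa  [2]=0x28  [3]=0x21

8a aa 28 21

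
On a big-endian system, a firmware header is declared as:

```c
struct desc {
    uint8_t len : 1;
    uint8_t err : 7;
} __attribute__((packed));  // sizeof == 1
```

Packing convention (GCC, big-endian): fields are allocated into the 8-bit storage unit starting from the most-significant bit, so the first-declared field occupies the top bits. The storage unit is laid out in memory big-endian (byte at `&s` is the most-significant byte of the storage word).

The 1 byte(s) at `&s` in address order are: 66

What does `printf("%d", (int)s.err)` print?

[0]=0x66 (big-endian) → word 0x66
len [7+:1] = (word>>7) & 0x1 = 0
err [0+:7] = (word>>0) & 0x7f = 102  ←

102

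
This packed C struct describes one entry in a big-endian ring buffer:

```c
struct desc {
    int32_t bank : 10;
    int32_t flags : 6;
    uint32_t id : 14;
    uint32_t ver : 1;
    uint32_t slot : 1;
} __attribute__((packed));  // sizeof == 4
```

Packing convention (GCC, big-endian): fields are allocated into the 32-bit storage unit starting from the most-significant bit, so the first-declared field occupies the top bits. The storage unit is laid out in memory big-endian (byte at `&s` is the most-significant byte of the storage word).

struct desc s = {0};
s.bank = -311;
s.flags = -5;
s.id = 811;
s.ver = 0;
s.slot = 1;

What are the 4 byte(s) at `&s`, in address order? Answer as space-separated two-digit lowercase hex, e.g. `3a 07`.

b2 7b 0c ad

[22+:10] bank=-311 & 0x3ff = 0x2c9; word=0xb2400000
[16+:6] flags=-5 & 0x3f = 0x3b; word=0xb27b0000
[2+:14] id=811 & 0x3fff = 0x32b; word=0xb27b0cac
[1+:1] ver=0 & 0x1 = 0x0; word=0xb27b0cac
[0+:1] slot=1 & 0x1 = 0x1; word=0xb27b0cad
word = 0xb27b0cad → big-endian bytes:
  [0]=0xb2  [1]=0x7b  [2]=0x0c  [3]=0xad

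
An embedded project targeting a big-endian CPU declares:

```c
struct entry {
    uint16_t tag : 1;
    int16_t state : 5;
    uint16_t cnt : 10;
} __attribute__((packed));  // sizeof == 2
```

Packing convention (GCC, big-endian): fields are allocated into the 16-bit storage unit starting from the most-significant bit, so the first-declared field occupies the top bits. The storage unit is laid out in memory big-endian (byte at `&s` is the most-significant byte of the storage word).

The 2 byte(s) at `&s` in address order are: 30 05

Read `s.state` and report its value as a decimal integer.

[0]=0x30 [1]=0x05 (big-endian) → word 0x3005
tag [15+:1] = (word>>15) & 0x1 = 0
state [10+:5] = (word>>10) & 0x1f = 12  ←
cnt [0+:10] = (word>>0) & 0x3ff = 5
state signed 5b, MSB=0: value = 12

12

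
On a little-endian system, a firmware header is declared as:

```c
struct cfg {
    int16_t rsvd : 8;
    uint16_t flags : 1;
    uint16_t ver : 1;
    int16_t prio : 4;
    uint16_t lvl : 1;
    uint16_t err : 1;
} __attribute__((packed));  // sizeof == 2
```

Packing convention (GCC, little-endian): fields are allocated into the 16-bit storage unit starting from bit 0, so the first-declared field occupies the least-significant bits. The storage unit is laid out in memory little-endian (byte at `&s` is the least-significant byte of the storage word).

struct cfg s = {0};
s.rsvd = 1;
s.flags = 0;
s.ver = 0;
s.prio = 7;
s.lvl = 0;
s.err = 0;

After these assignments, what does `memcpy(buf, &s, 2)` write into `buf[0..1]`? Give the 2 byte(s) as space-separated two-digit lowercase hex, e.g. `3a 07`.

[0+:8] rsvd=1 & 0xff = 0x1; word=0x0001
[8+:1] flags=0 & 0x1 = 0x0; word=0x0001
[9+:1] ver=0 & 0x1 = 0x0; word=0x0001
[10+:4] prio=7 & 0xf = 0x7; word=0x1c01
[14+:1] lvl=0 & 0x1 = 0x0; word=0x1c01
[15+:1] err=0 & 0x1 = 0x0; word=0x1c01
word = 0x1c01 → little-endian bytes:
  [0]=0x01  [1]=0x1c

01 1c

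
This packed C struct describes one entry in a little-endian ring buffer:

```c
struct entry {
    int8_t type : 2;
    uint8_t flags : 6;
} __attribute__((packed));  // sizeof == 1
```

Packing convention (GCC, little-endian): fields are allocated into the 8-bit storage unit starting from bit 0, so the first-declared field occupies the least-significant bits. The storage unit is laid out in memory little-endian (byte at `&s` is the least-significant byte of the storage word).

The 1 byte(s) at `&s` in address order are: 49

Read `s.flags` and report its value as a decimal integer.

[0]=0x49 (little-endian) → word 0x49
type [0+:2] = (word>>0) & 0x3 = 1
flags [2+:6] = (word>>2) & 0x3f = 18  ←

18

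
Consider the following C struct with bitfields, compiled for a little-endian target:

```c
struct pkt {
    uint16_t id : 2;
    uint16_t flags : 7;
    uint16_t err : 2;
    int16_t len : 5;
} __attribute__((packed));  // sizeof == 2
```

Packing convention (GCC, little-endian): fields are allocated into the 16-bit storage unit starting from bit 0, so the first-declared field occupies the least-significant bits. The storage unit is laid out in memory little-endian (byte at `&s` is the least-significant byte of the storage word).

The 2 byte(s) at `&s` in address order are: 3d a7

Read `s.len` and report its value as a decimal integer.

[0]=0x3d [1]=0xa7 (little-endian) → word 0xa73d
id [0+:2] = (word>>0) & 0x3 = 1
flags [2+:7] = (word>>2) & 0x7f = 79
err [9+:2] = (word>>9) & 0x3 = 3
len [11+:5] = (word>>11) & 0x1f = 20  ←
len signed 5b, MSB=1: 20 - 32 = -12

-12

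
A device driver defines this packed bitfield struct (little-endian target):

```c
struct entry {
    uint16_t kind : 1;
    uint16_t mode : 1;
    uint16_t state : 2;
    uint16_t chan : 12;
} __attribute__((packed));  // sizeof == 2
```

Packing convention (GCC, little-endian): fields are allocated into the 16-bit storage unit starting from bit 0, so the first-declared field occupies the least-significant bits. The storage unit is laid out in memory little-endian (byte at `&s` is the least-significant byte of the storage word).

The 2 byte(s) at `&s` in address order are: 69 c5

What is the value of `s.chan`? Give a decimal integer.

3158

[0]=0x69 [1]=0xc5 (little-endian) → word 0xc569
kind:1 @ bit 0 → (0xc569>>0)&0x1 = 0x1
mode:1 @ bit 1 → (0xc569>>1)&0x1 = 0x0
state:2 @ bit 2 → (0xc569>>2)&0x3 = 0x2
chan:12 @ bit 4 → (0xc569>>4)&0xfff = 0xc56  ←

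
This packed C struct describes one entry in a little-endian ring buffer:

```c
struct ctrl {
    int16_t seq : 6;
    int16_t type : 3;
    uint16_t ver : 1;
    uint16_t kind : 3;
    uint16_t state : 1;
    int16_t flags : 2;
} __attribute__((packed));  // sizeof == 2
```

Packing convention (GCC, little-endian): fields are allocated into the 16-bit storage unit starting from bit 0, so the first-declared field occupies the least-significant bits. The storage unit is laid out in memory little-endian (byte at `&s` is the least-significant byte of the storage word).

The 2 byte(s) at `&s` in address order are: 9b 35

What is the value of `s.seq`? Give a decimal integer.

27

[0]=0x9b [1]=0x35 (little-endian) → word 0x359b
seq:6 @ bit 0 → (0x359b>>0)&0x3f = 0x1b  ←
type:3 @ bit 6 → (0x359b>>6)&0x7 = 0x6
ver:1 @ bit 9 → (0x359b>>9)&0x1 = 0x0
kind:3 @ bit 10 → (0x359b>>10)&0x7 = 0x5
state:1 @ bit 13 → (0x359b>>13)&0x1 = 0x1
flags:2 @ bit 14 → (0x359b>>14)&0x3 = 0x0
seq signed 6b, MSB=0: value = 27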